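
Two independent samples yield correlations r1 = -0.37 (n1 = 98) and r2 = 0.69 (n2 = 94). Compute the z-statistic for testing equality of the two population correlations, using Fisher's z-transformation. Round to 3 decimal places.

Fisher z-transforms: z1 = atanh(-0.37) = -0.388423, z2 = atanh(0.69) = 0.847956; difference d = -1.236379
Var(d) = 1/95 + 1/91 = 0.0105263 + 0.0109890 = 0.0215153
z = d/√Var(d) = -1.236379 / √0.0215153 = -1.236379 / 0.146681 = -8.429

-8.429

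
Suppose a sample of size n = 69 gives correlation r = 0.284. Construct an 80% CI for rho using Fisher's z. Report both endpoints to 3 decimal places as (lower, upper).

z_r = atanh(0.284) = 0.292028;  SE = 1/√(n−3) = 1/√66 = 0.123091
z-limits: 0.292028 ± 1.282·0.123091 = 0.292028 ± 0.157803 = [0.134225, 0.449831]
ρ-limits: (tanh 0.134225, tanh 0.449831) = (0.133, 0.422)

(0.133, 0.422)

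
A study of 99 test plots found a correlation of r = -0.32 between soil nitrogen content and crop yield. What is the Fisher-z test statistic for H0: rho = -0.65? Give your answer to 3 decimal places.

z_r = atanh(-0.32) = -0.331647,  z_0 = atanh(-0.65) = -0.775299
SE = 1/√(n−3) = 1/√96 = 0.102062
z = (z_r − z_0)/SE = (-0.331647 − (-0.775299)) / 0.102062 = 0.443652 / 0.102062 = 4.347

4.347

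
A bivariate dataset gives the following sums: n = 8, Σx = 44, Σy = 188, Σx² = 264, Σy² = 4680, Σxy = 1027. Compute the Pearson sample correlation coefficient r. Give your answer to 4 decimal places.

-0.0922

S_xy = nΣxy − ΣxΣy = 8·1027 − 44·188 = 8216 − 8272 = -56
S_xx = nΣx² − (Σx)² = 8·264 − 44² = 2112 − 1936 = 176
S_yy = nΣy² − (Σy)² = 8·4680 − 188² = 37440 − 35344 = 2096
r = S_xy / √(S_xx·S_yy) = -56 / √(176·2096) = -56 / √368896 = -56 / 607.3681 = -0.0922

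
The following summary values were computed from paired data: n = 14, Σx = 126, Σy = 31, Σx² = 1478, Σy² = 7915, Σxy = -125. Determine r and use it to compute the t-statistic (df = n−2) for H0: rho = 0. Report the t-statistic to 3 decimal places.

-0.879

Numerator: nΣxy − (Σx)(Σy) = 14·(-125) − (126)(31) = -5656
Denominator: √[(nΣx²−(Σx)²)(nΣy²−(Σy)²)]
  nΣx²−(Σx)² = 14·1478 − 15876 = 4816;  nΣy²−(Σy)² = 14·7915 − 961 = 109849
  √(4816·109849) = √529032784 = 23000.7127
r = -5656 / 23000.7127 = -0.2459
t = r·√(n−2)/√(1−r²) = -0.2459·√12 / √(1−0.060467) = -0.851823 / 0.969295 = -0.879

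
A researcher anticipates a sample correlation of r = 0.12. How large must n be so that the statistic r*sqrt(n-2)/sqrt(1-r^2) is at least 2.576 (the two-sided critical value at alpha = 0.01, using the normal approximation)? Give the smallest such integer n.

457

Need r·√(n−2)/√(1−r²) ≥ 2.576
√(n−2) ≥ 2.576·√(1−0.0144) / 0.12 = 2.576·0.992774 / 0.12 = 21.3115
n−2 ≥ 454.1800  ⇒  n ≥ 456.1800
Smallest integer n = 457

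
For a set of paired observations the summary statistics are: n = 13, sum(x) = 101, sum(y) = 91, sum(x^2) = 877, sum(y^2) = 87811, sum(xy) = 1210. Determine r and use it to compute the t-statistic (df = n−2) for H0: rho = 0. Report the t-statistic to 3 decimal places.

Numerator: nΣxy − (Σx)(Σy) = 13·1210 − (101)(91) = 6539
Denominator: √[(nΣx²−(Σx)²)(nΣy²−(Σy)²)]
  nΣx²−(Σx)² = 13·877 − 10201 = 1200;  nΣy²−(Σy)² = 13·87811 − 8281 = 1133262
  √(1200·1133262) = √1359914400 = 36877.0172
r = 6539 / 36877.0172 = 0.1773
t = r·√(n−2)/√(1−r²) = 0.1773·√11 / √(1−0.031435) = 0.588038 / 0.984157 = 0.598

0.598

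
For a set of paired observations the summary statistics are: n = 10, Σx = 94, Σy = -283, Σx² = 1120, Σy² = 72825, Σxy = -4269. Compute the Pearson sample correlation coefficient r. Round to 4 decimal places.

S_xy = nΣxy − ΣxΣy = 10·(-4269) − 94·(-283) = -42690 − (-26602) = -16088
S_xx = nΣx² − (Σx)² = 10·1120 − 94² = 11200 − 8836 = 2364
S_yy = nΣy² − (Σy)² = 10·72825 − (-283)² = 728250 − 80089 = 648161
r = S_xy / √(S_xx·S_yy) = -16088 / √(2364·648161) = -16088 / √1532252604 = -16088 / 39143.9983 = -0.4110

-0.4110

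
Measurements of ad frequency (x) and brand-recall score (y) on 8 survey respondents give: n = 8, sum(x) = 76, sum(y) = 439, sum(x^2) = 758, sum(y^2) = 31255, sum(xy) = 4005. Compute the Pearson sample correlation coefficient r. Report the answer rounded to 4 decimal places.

S_xy = nΣxy − ΣxΣy = 8·4005 − 76·439 = 32040 − 33364 = -1324
S_xx = nΣx² − (Σx)² = 8·758 − 76² = 6064 − 5776 = 288
S_yy = nΣy² − (Σy)² = 8·31255 − 439² = 250040 − 192721 = 57319
r = S_xy / √(S_xx·S_yy) = -1324 / √(288·57319) = -1324 / √16507872 = -1324 / 4062.9881 = -0.3259

-0.3259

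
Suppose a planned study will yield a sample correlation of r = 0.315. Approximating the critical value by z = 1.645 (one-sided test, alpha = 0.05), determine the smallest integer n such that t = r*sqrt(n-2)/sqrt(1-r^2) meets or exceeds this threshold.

27

r√(n−2)/√(1−r²) ≥ 1.645  ⇔  n−2 ≥ (1.645)²·(1−r²)/r²
(1−r²)/r² = (1−0.099225)/0.099225 = 9.0781
n ≥ 2 + 2.706025·9.0781 = 2 + 24.5656 = 26.5656
⌈26.5656⌉ = 27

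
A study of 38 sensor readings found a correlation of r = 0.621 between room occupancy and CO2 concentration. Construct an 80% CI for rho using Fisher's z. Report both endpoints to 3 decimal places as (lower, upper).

(0.470, 0.737)

z_r = atanh(0.621) = 0.726631;  SE = 1/√(n−3) = 1/√35 = 0.169031
z-limits: 0.726631 ± 1.282·0.169031 = 0.726631 ± 0.216698 = [0.509933, 0.943329]
ρ-limits: (tanh 0.509933, tanh 0.943329) = (0.470, 0.737)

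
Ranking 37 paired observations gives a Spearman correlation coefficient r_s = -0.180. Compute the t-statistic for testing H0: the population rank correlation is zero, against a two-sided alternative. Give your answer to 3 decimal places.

-1.083

t = r_s·√(n−2) / √(1−r_s²) with r_s = -0.180, n = 37
  = -0.180·√35 / √(1 − 0.032400)
  = -0.180·5.916080 / 0.983667
  = -1.064894 / 0.983667 = -1.083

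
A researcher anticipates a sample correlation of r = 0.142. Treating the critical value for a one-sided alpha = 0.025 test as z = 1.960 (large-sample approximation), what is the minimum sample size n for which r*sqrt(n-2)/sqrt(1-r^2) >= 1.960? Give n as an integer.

189

r√(n−2)/√(1−r²) ≥ 1.960  ⇔  n−2 ≥ (1.960)²·(1−r²)/r²
(1−r²)/r² = (1−0.020164)/0.020164 = 48.5933
n ≥ 2 + 3.8416·48.5933 = 2 + 186.6760 = 188.6760
⌈188.6760⌉ = 189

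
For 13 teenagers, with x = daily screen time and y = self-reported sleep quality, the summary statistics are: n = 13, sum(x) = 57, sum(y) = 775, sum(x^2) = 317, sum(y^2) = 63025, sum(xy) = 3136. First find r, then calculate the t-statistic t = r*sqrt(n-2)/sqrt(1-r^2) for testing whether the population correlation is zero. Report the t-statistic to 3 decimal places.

Numerator: nΣxy − (Σx)(Σy) = 13·3136 − (57)(775) = -3407
Denominator: √[(nΣx²−(Σx)²)(nΣy²−(Σy)²)]
  nΣx²−(Σx)² = 13·317 − 3249 = 872;  nΣy²−(Σy)² = 13·63025 − 600625 = 218700
  √(872·218700) = √190706400 = 13809.6488
r = -3407 / 13809.6488 = -0.2467
t = r·√(n−2)/√(1−r²) = -0.2467·√11 / √(1−0.060861) = -0.818211 / 0.969092 = -0.844

-0.844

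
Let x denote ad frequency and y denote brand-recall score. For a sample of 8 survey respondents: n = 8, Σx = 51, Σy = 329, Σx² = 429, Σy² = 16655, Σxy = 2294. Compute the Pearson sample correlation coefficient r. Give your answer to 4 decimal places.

0.3451

S_xy = nΣxy − ΣxΣy = 8·2294 − 51·329 = 18352 − 16779 = 1573
S_xx = nΣx² − (Σx)² = 8·429 − 51² = 3432 − 2601 = 831
S_yy = nΣy² − (Σy)² = 8·16655 − 329² = 133240 − 108241 = 24999
r = S_xy / √(S_xx·S_yy) = 1573 / √(831·24999) = 1573 / √20774169 = 1573 / 4557.8689 = 0.3451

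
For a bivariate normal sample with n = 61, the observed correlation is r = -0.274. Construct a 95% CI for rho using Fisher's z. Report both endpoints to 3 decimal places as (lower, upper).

(-0.492, -0.024)

z_r = atanh(-0.274) = -0.281183;  SE = 1/√(n−3) = 1/√58 = 0.131306
z-limits: -0.281183 ± 1.960·0.131306 = -0.281183 ± 0.257360 = [-0.538543, -0.023823]
ρ-limits: (tanh -0.538543, tanh -0.023823) = (-0.492, -0.024)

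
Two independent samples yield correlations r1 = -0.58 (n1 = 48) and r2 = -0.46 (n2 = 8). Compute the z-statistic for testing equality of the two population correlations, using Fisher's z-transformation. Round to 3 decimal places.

-0.350

Fisher z-transforms: z1 = atanh(-0.58) = -0.662463, z2 = atanh(-0.46) = -0.497311; difference d = -0.165152
Var(d) = 1/45 + 1/5 = 0.0222222 + 0.2000000 = 0.2222222
z = d/√Var(d) = -0.165152 / √0.2222222 = -0.165152 / 0.471404 = -0.350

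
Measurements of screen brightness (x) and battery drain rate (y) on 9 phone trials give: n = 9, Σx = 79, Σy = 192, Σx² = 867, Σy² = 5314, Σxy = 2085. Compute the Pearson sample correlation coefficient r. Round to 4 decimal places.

0.8693

S_xy = nΣxy − ΣxΣy = 9·2085 − 79·192 = 18765 − 15168 = 3597
S_xx = nΣx² − (Σx)² = 9·867 − 79² = 7803 − 6241 = 1562
S_yy = nΣy² − (Σy)² = 9·5314 − 192² = 47826 − 36864 = 10962
r = S_xy / √(S_xx·S_yy) = 3597 / √(1562·10962) = 3597 / √17122644 = 3597 / 4137.9517 = 0.8693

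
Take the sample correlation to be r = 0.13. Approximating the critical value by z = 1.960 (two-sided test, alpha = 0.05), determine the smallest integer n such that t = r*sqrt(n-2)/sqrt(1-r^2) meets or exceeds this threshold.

Need r·√(n−2)/√(1−r²) ≥ 1.960
√(n−2) ≥ 1.960·√(1−0.0169) / 0.13 = 1.960·0.991514 / 0.13 = 14.9490
n−2 ≥ 223.4726  ⇒  n ≥ 225.4726
Smallest integer n = 226

226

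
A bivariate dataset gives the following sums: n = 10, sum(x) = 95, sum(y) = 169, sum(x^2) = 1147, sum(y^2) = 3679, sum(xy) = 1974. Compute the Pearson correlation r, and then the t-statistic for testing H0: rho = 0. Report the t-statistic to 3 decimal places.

4.075

Numerator: nΣxy − (Σx)(Σy) = 10·1974 − (95)(169) = 3685
Denominator: √[(nΣx²−(Σx)²)(nΣy²−(Σy)²)]
  nΣx²−(Σx)² = 10·1147 − 9025 = 2445;  nΣy²−(Σy)² = 10·3679 − 28561 = 8229
  √(2445·8229) = √20119905 = 4485.5217
r = 3685 / 4485.5217 = 0.8215
t = r·√(n−2)/√(1−r²) = 0.8215·√8 / √(1−0.674862) = 2.323553 / 0.570209 = 4.075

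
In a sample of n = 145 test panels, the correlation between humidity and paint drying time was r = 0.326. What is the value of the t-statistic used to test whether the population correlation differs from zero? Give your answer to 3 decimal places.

4.124

1 − r² = 1 − 0.106276 = 0.893724;  √(1−r²) = 0.945370
√(n−2) = √143 = 11.958261
t = r·√(n−2)/√(1−r²) = 0.326 · 11.958261 / 0.945370 = 4.124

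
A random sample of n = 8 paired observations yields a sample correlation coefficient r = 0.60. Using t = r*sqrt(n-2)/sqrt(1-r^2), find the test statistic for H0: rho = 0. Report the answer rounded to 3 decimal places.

1.837

1 − r² = 1 − 0.3600 = 0.6400;  √(1−r²) = 0.800000
√(n−2) = √6 = 2.449490
t = r·√(n−2)/√(1−r²) = 0.60 · 2.449490 / 0.800000 = 1.837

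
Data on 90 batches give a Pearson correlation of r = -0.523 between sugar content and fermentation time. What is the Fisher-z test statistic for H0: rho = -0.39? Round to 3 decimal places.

z_r = atanh(-0.523) = -0.580460,  z_0 = atanh(-0.39) = -0.411800
SE = 1/√(n−3) = 1/√87 = 0.107211
z = (z_r − z_0)/SE = (-0.580460 − (-0.411800)) / 0.107211 = -0.168660 / 0.107211 = -1.573

-1.573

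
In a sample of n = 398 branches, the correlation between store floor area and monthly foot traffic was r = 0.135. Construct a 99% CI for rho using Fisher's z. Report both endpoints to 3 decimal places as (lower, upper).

Fisher z: z_r = atanh(r) = ½·ln((1+0.135)/(1−0.135)) = 0.135829
SE(z) = 1/√(n−3) = 1/√395 = 0.050315
99% ⇒ z* = 2.576; margin = 2.576·0.050315 = 0.129611
CI on z-scale: (0.006218, 0.265440)
Back-transform: tanh(0.006218) = 0.006218, tanh(0.265440) = 0.259377

(0.006, 0.259)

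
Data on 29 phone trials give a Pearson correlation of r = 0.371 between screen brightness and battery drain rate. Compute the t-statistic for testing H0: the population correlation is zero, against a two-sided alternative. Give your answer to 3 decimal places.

1 − r² = 1 − 0.137641 = 0.862359;  √(1−r²) = 0.928633
√(n−2) = √27 = 5.196152
t = r·√(n−2)/√(1−r²) = 0.371 · 5.196152 / 0.928633 = 2.076

2.076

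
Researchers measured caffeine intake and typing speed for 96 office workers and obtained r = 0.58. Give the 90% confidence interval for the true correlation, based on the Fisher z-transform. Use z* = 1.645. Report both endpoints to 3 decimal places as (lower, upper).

(0.456, 0.682)

Fisher z: z_r = atanh(r) = ½·ln((1+0.58)/(1−0.58)) = 0.662463
SE(z) = 1/√(n−3) = 1/√93 = 0.103695
90% ⇒ z* = 1.645; margin = 1.645·0.103695 = 0.170578
CI on z-scale: (0.491885, 0.833041)
Back-transform: tanh(0.491885) = 0.455711, tanh(0.833041) = 0.682106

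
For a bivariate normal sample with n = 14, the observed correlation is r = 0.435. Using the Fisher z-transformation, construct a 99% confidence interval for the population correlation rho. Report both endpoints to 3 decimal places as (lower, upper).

z_r = atanh(0.435) = 0.466047;  SE = 1/√(n−3) = 1/√11 = 0.301511
z-limits: 0.466047 ± 2.576·0.301511 = 0.466047 ± 0.776692 = [-0.310645, 1.242739]
ρ-limits: (tanh -0.310645, tanh 1.242739) = (-0.301, 0.846)

(-0.301, 0.846)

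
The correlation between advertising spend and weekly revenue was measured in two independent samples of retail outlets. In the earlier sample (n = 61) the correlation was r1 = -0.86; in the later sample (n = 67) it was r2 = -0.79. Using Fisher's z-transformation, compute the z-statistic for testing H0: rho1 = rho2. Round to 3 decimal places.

z1 = atanh(-0.86) = -1.293345,  z2 = atanh(-0.79) = -1.071432
SE = √(1/(n1−3) + 1/(n2−3)) = √(1/58 + 1/64) = √(0.0172414 + 0.0156250) = √0.0328664 = 0.181291
z = (z1 − z2)/SE = (-1.293345 − (-1.071432)) / 0.181291 = -0.221913 / 0.181291 = -1.224

-1.224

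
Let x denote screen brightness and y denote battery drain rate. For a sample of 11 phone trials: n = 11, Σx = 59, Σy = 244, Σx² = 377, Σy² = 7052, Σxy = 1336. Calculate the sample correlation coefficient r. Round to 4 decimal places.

0.0866

Numerator: nΣxy − (Σx)(Σy) = 11·1336 − (59)(244) = 300
Denominator: √[(nΣx²−(Σx)²)(nΣy²−(Σy)²)]
  nΣx²−(Σx)² = 11·377 − 3481 = 666;  nΣy²−(Σy)² = 11·7052 − 59536 = 18036
  √(666·18036) = √12011976 = 3465.8298
r = 300 / 3465.8298 = 0.0866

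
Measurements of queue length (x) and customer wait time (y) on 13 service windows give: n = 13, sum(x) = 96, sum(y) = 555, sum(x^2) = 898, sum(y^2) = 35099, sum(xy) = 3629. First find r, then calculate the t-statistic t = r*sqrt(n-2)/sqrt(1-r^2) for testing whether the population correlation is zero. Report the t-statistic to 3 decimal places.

S_xy = nΣxy − ΣxΣy = 13·3629 − 96·555 = 47177 − 53280 = -6103
S_xx = nΣx² − (Σx)² = 13·898 − 96² = 11674 − 9216 = 2458
S_yy = nΣy² − (Σy)² = 13·35099 − 555² = 456287 − 308025 = 148262
r = S_xy / √(S_xx·S_yy) = -6103 / √(2458·148262) = -6103 / √364427996 = -6103 / 19089.9973 = -0.3197
t = r·√(n−2)/√(1−r²) = -0.3197·√11 / √(1−0.102208) = -1.060325 / 0.947519 = -1.119

-1.119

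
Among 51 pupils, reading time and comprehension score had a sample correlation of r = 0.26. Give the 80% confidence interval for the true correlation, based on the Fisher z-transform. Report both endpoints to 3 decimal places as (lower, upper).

Fisher z: z_r = atanh(r) = ½·ln((1+0.26)/(1−0.26)) = 0.266108
SE(z) = 1/√(n−3) = 1/√48 = 0.144338
80% ⇒ z* = 1.282; margin = 1.282·0.144338 = 0.185041
CI on z-scale: (0.081067, 0.451149)
Back-transform: tanh(0.081067) = 0.080890, tanh(0.451149) = 0.422843

(0.081, 0.423)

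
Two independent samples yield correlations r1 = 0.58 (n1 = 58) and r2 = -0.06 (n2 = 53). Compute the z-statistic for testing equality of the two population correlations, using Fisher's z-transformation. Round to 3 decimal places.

3.698

Fisher z-transforms: z1 = atanh(0.58) = 0.662463, z2 = atanh(-0.06) = -0.060072; difference d = 0.722535
Var(d) = 1/55 + 1/50 = 0.0181818 + 0.0200000 = 0.0381818
z = d/√Var(d) = 0.722535 / √0.0381818 = 0.722535 / 0.195402 = 3.698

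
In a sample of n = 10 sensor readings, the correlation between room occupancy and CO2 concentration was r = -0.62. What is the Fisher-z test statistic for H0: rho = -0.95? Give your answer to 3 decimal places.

z_r = atanh(-0.62) = -0.725005,  z_0 = atanh(-0.95) = -1.831781
SE = 1/√(n−3) = 1/√7 = 0.377964
z = (z_r − z_0)/SE = (-0.725005 − (-1.831781)) / 0.377964 = 1.106776 / 0.377964 = 2.928

2.928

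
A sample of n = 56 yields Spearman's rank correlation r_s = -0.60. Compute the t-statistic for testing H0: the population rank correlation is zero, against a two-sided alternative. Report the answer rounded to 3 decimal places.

-5.511

t = r_s·√(n−2) / √(1−r_s²) with r_s = -0.60, n = 56
  = -0.60·√54 / √(1 − 0.3600)
  = -0.60·7.348469 / 0.800000
  = -4.409081 / 0.800000 = -5.511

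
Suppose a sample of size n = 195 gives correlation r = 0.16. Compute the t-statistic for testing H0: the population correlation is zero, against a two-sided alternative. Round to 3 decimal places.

t = r·√(n−2) / √(1−r²) with r = 0.16, n = 195
  = 0.16·√193 / √(1 − 0.0256)
  = 0.16·13.892444 / 0.987117
  = 2.222791 / 0.987117 = 2.252

2.252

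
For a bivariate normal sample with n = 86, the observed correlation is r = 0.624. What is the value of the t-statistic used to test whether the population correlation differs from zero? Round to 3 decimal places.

t = r·√(n−2) / √(1−r²) with r = 0.624, n = 86
  = 0.624·√84 / √(1 − 0.389376)
  = 0.624·9.165151 / 0.781424
  = 5.719054 / 0.781424 = 7.319

7.319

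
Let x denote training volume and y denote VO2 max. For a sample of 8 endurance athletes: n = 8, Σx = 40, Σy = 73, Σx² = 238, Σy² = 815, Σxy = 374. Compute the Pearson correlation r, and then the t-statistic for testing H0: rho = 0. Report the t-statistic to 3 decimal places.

S_xy = nΣxy − ΣxΣy = 8·374 − 40·73 = 2992 − 2920 = 72
S_xx = nΣx² − (Σx)² = 8·238 − 40² = 1904 − 1600 = 304
S_yy = nΣy² − (Σy)² = 8·815 − 73² = 6520 − 5329 = 1191
r = S_xy / √(S_xx·S_yy) = 72 / √(304·1191) = 72 / √362064 = 72 / 601.7175 = 0.1197
t = r·√(n−2)/√(1−r²) = 0.1197·√6 / √(1−0.014328) = 0.293204 / 0.992810 = 0.295

0.295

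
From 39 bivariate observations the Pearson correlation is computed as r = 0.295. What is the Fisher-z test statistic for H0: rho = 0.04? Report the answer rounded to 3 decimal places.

1.584

Fisher z: atanh(0.295) = 0.304034, atanh(0.04) = 0.040021
z = (z_r − z_0)·√(n−3) = (0.304034 − 0.040021)·√36 = 0.264013 · 6.000000 = 1.584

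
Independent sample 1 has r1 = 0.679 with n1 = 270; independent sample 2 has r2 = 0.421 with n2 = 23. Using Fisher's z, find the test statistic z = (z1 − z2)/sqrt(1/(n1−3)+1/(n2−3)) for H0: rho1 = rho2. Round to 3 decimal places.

1.632

Fisher z-transforms: z1 = atanh(0.679) = 0.827256, z2 = atanh(0.421) = 0.448907; difference d = 0.378349
Var(d) = 1/267 + 1/20 = 0.0037453 + 0.0500000 = 0.0537453
z = d/√Var(d) = 0.378349 / √0.0537453 = 0.378349 / 0.231830 = 1.632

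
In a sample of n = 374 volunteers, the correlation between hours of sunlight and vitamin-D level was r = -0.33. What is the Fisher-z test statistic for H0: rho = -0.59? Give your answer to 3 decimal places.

z_r = atanh(-0.33) = -0.342828,  z_0 = atanh(-0.59) = -0.677666
SE = 1/√(n−3) = 1/√371 = 0.051917
z = (z_r − z_0)/SE = (-0.342828 − (-0.677666)) / 0.051917 = 0.334838 / 0.051917 = 6.449

6.449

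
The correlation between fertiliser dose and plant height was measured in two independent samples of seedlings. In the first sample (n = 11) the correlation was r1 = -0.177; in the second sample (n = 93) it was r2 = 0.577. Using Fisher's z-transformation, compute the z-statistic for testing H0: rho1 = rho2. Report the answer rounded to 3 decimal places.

Fisher z-transforms: z1 = atanh(-0.177) = -0.178884, z2 = atanh(0.577) = 0.657954; difference d = -0.836838
Var(d) = 1/8 + 1/90 = 0.1250000 + 0.0111111 = 0.1361111
z = d/√Var(d) = -0.836838 / √0.1361111 = -0.836838 / 0.368932 = -2.268

-2.268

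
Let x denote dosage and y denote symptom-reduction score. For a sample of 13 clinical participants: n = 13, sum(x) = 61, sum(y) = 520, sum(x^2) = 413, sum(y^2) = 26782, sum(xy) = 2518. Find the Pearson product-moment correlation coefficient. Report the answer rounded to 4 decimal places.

0.0896

S_xy = nΣxy − ΣxΣy = 13·2518 − 61·520 = 32734 − 31720 = 1014
S_xx = nΣx² − (Σx)² = 13·413 − 61² = 5369 − 3721 = 1648
S_yy = nΣy² − (Σy)² = 13·26782 − 520² = 348166 − 270400 = 77766
r = S_xy / √(S_xx·S_yy) = 1014 / √(1648·77766) = 1014 / √128158368 = 1014 / 11320.7053 = 0.0896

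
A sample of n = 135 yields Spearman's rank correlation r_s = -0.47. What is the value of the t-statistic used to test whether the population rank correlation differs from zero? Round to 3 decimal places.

-6.141

1 − r_s² = 1 − 0.2209 = 0.7791;  √(1−r_s²) = 0.882666
√(n−2) = √133 = 11.532563
t = r_s·√(n−2)/√(1−r_s²) = -0.47 · 11.532563 / 0.882666 = -6.141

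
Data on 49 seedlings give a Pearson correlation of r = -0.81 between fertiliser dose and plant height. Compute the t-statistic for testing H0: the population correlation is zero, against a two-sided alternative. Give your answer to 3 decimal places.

-9.469

1 − r² = 1 − 0.6561 = 0.3439;  √(1−r²) = 0.586430
√(n−2) = √47 = 6.855655
t = r·√(n−2)/√(1−r²) = -0.81 · 6.855655 / 0.586430 = -9.469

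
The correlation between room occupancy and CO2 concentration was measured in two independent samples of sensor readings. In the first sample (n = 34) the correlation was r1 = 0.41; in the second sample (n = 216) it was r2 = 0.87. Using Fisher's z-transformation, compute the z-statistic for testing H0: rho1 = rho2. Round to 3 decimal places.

z1 = atanh(0.41) = 0.435611,  z2 = atanh(0.87) = 1.333080
SE = √(1/(n1−3) + 1/(n2−3)) = √(1/31 + 1/213) = √(0.0322581 + 0.0046948) = √0.0369529 = 0.192231
z = (z1 − z2)/SE = (0.435611 − 1.333080) / 0.192231 = -0.897469 / 0.192231 = -4.669

-4.669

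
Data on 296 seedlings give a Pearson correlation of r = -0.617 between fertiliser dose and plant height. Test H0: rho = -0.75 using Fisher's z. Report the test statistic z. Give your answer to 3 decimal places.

4.327

Fisher z: atanh(-0.617) = -0.720146, atanh(-0.75) = -0.972955
z = (z_r − z_0)·√(n−3) = (-0.720146 − (-0.972955))·√293 = 0.252809 · 17.117243 = 4.327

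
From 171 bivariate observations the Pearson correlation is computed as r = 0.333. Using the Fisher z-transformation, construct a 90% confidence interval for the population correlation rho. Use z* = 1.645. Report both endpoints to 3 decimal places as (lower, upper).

Fisher z: z_r = atanh(r) = ½·ln((1+0.333)/(1−0.333)) = 0.346199
SE(z) = 1/√(n−3) = 1/√168 = 0.077152
90% ⇒ z* = 1.645; margin = 1.645·0.077152 = 0.126915
CI on z-scale: (0.219284, 0.473114)
Back-transform: tanh(0.219284) = 0.215836, tanh(0.473114) = 0.440712

(0.216, 0.441)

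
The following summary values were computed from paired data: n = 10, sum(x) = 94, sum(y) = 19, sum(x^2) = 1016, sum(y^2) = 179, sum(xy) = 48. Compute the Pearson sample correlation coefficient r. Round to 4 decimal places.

-0.9495

Numerator: nΣxy − (Σx)(Σy) = 10·48 − (94)(19) = -1306
Denominator: √[(nΣx²−(Σx)²)(nΣy²−(Σy)²)]
  nΣx²−(Σx)² = 10·1016 − 8836 = 1324;  nΣy²−(Σy)² = 10·179 − 361 = 1429
  √(1324·1429) = √1891996 = 1375.4985
r = -1306 / 1375.4985 = -0.9495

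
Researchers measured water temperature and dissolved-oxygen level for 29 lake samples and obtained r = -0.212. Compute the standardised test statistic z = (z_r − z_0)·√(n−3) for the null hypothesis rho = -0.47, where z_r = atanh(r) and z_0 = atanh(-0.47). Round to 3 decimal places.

Fisher z: atanh(-0.212) = -0.215265, atanh(-0.47) = -0.510070
z = (z_r − z_0)·√(n−3) = (-0.215265 − (-0.510070))·√26 = 0.294805 · 5.099020 = 1.503

1.503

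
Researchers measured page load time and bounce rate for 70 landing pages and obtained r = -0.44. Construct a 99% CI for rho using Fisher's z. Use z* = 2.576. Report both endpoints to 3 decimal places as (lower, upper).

(-0.657, -0.156)

z_r = atanh(-0.44) = -0.472231;  SE = 1/√(n−3) = 1/√67 = 0.122169
z-limits: -0.472231 ± 2.576·0.122169 = -0.472231 ± 0.314707 = [-0.786938, -0.157524]
ρ-limits: (tanh -0.786938, tanh -0.157524) = (-0.657, -0.156)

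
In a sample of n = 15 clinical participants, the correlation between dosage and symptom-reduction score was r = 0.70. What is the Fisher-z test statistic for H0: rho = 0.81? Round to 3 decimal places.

-0.900

z_r = atanh(0.70) = 0.867301,  z_0 = atanh(0.81) = 1.127029
SE = 1/√(n−3) = 1/√12 = 0.288675
z = (z_r − z_0)/SE = (0.867301 − 1.127029) / 0.288675 = -0.259728 / 0.288675 = -0.900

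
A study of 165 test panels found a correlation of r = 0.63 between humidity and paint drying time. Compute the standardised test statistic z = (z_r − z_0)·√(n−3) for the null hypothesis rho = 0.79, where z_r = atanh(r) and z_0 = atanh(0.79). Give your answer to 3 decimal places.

Fisher z: atanh(0.63) = 0.741416, atanh(0.79) = 1.071432
z = (z_r − z_0)·√(n−3) = (0.741416 − 1.071432)·√162 = -0.330016 · 12.727922 = -4.200

-4.200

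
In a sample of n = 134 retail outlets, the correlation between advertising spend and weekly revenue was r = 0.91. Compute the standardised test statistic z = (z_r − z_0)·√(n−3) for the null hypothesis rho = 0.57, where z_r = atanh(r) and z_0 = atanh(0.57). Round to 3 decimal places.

Fisher z: atanh(0.91) = 1.527524, atanh(0.57) = 0.647523
z = (z_r − z_0)·√(n−3) = (1.527524 − 0.647523)·√131 = 0.880001 · 11.445523 = 10.072

10.072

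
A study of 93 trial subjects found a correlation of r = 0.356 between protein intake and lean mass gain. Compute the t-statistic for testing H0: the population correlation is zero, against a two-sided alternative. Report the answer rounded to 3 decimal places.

1 − r² = 1 − 0.126736 = 0.873264;  √(1−r²) = 0.934486
√(n−2) = √91 = 9.539392
t = r·√(n−2)/√(1−r²) = 0.356 · 9.539392 / 0.934486 = 3.634

3.634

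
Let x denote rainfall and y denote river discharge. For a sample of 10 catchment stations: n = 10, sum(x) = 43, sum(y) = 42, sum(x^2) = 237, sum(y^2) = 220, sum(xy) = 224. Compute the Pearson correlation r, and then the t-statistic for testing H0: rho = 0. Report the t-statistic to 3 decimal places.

Numerator: nΣxy − (Σx)(Σy) = 10·224 − (43)(42) = 434
Denominator: √[(nΣx²−(Σx)²)(nΣy²−(Σy)²)]
  nΣx²−(Σx)² = 10·237 − 1849 = 521;  nΣy²−(Σy)² = 10·220 − 1764 = 436
  √(521·436) = √227156 = 476.6089
r = 434 / 476.6089 = 0.9106
t = r·√(n−2)/√(1−r²) = 0.9106·√8 / √(1−0.829192) = 2.575566 / 0.413289 = 6.232

6.232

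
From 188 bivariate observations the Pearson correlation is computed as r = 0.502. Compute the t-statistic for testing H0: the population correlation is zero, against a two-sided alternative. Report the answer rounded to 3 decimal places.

t = r·√(n−2) / √(1−r²) with r = 0.502, n = 188
  = 0.502·√186 / √(1 − 0.252004)
  = 0.502·13.638182 / 0.864868
  = 6.846367 / 0.864868 = 7.916

7.916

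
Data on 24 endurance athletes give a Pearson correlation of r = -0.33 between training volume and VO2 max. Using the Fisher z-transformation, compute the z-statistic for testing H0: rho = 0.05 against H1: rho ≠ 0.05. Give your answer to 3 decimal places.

-1.800

Fisher z: atanh(-0.33) = -0.342828, atanh(0.05) = 0.050042
z = (z_r − z_0)·√(n−3) = (-0.342828 − 0.050042)·√21 = -0.392870 · 4.582576 = -1.800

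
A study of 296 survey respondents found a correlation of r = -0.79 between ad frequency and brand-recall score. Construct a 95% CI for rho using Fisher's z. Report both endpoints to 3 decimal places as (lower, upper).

(-0.829, -0.743)

z_r = atanh(-0.79) = -1.071432;  SE = 1/√(n−3) = 1/√293 = 0.058421
z-limits: -1.071432 ± 1.960·0.058421 = -1.071432 ± 0.114505 = [-1.185937, -0.956927]
ρ-limits: (tanh -1.185937, tanh -0.956927) = (-0.829, -0.743)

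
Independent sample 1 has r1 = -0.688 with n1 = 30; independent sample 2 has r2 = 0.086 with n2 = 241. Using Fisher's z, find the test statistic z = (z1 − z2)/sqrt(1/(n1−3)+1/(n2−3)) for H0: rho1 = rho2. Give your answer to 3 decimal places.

Fisher z-transforms: z1 = atanh(-0.688) = -0.844148, z2 = atanh(0.086) = 0.086213; difference d = -0.930361
Var(d) = 1/27 + 1/238 = 0.0370370 + 0.0042017 = 0.0412387
z = d/√Var(d) = -0.930361 / √0.0412387 = -0.930361 / 0.203073 = -4.581

-4.581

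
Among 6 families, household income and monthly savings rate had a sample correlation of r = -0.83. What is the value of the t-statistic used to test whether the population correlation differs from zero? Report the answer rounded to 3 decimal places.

1 − r² = 1 − 0.6889 = 0.3111;  √(1−r²) = 0.557763
√(n−2) = √4 = 2.000000
t = r·√(n−2)/√(1−r²) = -0.83 · 2.000000 / 0.557763 = -2.976

-2.976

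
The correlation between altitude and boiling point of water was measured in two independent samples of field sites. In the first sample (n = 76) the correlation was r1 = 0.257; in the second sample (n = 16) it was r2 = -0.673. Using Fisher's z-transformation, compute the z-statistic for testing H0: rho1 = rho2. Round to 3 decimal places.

3.585

z1 = atanh(0.257) = 0.262894,  z2 = atanh(-0.673) = -0.816207
SE = √(1/(n1−3) + 1/(n2−3)) = √(1/73 + 1/13) = √(0.0136986 + 0.0769231) = √0.0906217 = 0.301034
z = (z1 − z2)/SE = (0.262894 − (-0.816207)) / 0.301034 = 1.079101 / 0.301034 = 3.585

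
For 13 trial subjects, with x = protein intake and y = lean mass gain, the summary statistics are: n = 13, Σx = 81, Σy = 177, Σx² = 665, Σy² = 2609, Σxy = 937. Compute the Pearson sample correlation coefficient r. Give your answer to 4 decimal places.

-0.9284

Numerator: nΣxy − (Σx)(Σy) = 13·937 − (81)(177) = -2156
Denominator: √[(nΣx²−(Σx)²)(nΣy²−(Σy)²)]
  nΣx²−(Σx)² = 13·665 − 6561 = 2084;  nΣy²−(Σy)² = 13·2609 − 31329 = 2588
  √(2084·2588) = √5393392 = 2322.3678
r = -2156 / 2322.3678 = -0.9284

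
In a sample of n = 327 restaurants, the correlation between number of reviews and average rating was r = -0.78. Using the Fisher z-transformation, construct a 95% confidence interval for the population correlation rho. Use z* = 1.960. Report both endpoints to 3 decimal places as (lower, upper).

(-0.819, -0.734)

Fisher z: z_r = atanh(r) = ½·ln((1+(-0.78))/(1−(-0.78))) = -1.045371
SE(z) = 1/√(n−3) = 1/√324 = 0.055556
95% ⇒ z* = 1.960; margin = 1.960·0.055556 = 0.108890
CI on z-scale: (-1.154261, -0.936481)
Back-transform: tanh(-1.154261) = -0.819161, tanh(-0.936481) = -0.733601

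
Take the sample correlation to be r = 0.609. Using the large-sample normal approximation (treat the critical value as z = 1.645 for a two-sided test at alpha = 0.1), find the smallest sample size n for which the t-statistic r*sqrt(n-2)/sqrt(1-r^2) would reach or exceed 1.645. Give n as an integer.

7

r√(n−2)/√(1−r²) ≥ 1.645  ⇔  n−2 ≥ (1.645)²·(1−r²)/r²
(1−r²)/r² = (1−0.370881)/0.370881 = 1.6963
n ≥ 2 + 2.706025·1.6963 = 2 + 4.5902 = 6.5902
⌈6.5902⌉ = 7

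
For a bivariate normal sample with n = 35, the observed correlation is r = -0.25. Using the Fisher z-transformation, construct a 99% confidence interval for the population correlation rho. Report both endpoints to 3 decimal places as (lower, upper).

z_r = atanh(-0.25) = -0.255413;  SE = 1/√(n−3) = 1/√32 = 0.176777
z-limits: -0.255413 ± 2.576·0.176777 = -0.255413 ± 0.455378 = [-0.710791, 0.199965]
ρ-limits: (tanh -0.710791, tanh 0.199965) = (-0.611, 0.197)

(-0.611, 0.197)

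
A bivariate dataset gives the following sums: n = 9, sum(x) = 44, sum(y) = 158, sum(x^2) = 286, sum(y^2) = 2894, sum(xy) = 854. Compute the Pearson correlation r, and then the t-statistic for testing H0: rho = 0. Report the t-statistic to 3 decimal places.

4.988

S_xy = nΣxy − ΣxΣy = 9·854 − 44·158 = 7686 − 6952 = 734
S_xx = nΣx² − (Σx)² = 9·286 − 44² = 2574 − 1936 = 638
S_yy = nΣy² − (Σy)² = 9·2894 − 158² = 26046 − 24964 = 1082
r = S_xy / √(S_xx·S_yy) = 734 / √(638·1082) = 734 / √690316 = 734 / 830.8526 = 0.8834
t = r·√(n−2)/√(1−r²) = 0.8834·√7 / √(1−0.780396) = 2.337257 / 0.468619 = 4.988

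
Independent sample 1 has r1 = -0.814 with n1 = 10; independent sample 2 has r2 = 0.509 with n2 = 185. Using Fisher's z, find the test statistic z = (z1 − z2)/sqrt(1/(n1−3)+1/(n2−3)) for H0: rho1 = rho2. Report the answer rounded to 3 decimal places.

Fisher z-transforms: z1 = atanh(-0.814) = -1.138771, z2 = atanh(0.509) = 0.561379; difference d = -1.700150
Var(d) = 1/7 + 1/182 = 0.1428571 + 0.0054945 = 0.1483516
z = d/√Var(d) = -1.700150 / √0.1483516 = -1.700150 / 0.385164 = -4.414

-4.414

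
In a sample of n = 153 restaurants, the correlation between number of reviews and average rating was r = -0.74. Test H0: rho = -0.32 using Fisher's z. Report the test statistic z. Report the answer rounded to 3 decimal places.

Fisher z: atanh(-0.74) = -0.950479, atanh(-0.32) = -0.331647
z = (z_r − z_0)·√(n−3) = (-0.950479 − (-0.331647))·√150 = -0.618832 · 12.247449 = -7.579

-7.579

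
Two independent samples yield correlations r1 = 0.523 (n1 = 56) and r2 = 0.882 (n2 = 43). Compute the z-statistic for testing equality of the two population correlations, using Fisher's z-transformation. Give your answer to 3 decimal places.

Fisher z-transforms: z1 = atanh(0.523) = 0.580460, z2 = atanh(0.882) = 1.384703; difference d = -0.804243
Var(d) = 1/53 + 1/40 = 0.0188679 + 0.0250000 = 0.0438679
z = d/√Var(d) = -0.804243 / √0.0438679 = -0.804243 / 0.209447 = -3.840

-3.840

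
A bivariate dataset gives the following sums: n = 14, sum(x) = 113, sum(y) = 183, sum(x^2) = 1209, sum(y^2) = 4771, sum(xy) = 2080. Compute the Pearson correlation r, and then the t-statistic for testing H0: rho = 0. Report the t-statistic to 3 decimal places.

3.567

Numerator: nΣxy − (Σx)(Σy) = 14·2080 − (113)(183) = 8441
Denominator: √[(nΣx²−(Σx)²)(nΣy²−(Σy)²)]
  nΣx²−(Σx)² = 14·1209 − 12769 = 4157;  nΣy²−(Σy)² = 14·4771 − 33489 = 33305
  √(4157·33305) = √138448885 = 11766.4304
r = 8441 / 11766.4304 = 0.7174
t = r·√(n−2)/√(1−r²) = 0.7174·√12 / √(1−0.514663) = 2.485146 / 0.696661 = 3.567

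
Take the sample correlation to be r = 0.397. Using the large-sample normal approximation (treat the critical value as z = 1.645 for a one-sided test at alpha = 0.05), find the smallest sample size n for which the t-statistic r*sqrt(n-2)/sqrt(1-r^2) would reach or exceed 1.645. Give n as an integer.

17

r√(n−2)/√(1−r²) ≥ 1.645  ⇔  n−2 ≥ (1.645)²·(1−r²)/r²
(1−r²)/r² = (1−0.157609)/0.157609 = 5.3448
n ≥ 2 + 2.706025·5.3448 = 2 + 14.4632 = 16.4632
⌈16.4632⌉ = 17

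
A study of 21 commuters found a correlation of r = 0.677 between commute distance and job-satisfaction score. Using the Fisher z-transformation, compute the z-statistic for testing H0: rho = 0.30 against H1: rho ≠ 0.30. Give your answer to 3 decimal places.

2.181

Fisher z: atanh(0.677) = 0.823555, atanh(0.30) = 0.309520
z = (z_r − z_0)·√(n−3) = (0.823555 − 0.309520)·√18 = 0.514035 · 4.242641 = 2.181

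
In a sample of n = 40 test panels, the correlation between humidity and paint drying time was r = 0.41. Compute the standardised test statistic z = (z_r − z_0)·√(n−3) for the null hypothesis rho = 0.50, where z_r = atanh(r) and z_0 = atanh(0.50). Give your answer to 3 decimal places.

-0.692

z_r = atanh(0.41) = 0.435611,  z_0 = atanh(0.50) = 0.549306
SE = 1/√(n−3) = 1/√37 = 0.164399
z = (z_r − z_0)/SE = (0.435611 − 0.549306) / 0.164399 = -0.113695 / 0.164399 = -0.692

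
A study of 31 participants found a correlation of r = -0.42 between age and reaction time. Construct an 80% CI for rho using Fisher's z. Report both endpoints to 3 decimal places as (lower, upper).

z_r = atanh(-0.42) = -0.447692;  SE = 1/√(n−3) = 1/√28 = 0.188982
z-limits: -0.447692 ± 1.282·0.188982 = -0.447692 ± 0.242275 = [-0.689967, -0.205417]
ρ-limits: (tanh -0.689967, tanh -0.205417) = (-0.598, -0.203)

(-0.598, -0.203)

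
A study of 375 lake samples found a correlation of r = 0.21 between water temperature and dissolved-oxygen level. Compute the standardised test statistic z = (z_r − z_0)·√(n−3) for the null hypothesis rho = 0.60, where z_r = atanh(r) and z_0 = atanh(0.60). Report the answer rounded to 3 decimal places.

Fisher z: atanh(0.21) = 0.213171, atanh(0.60) = 0.693147
z = (z_r − z_0)·√(n−3) = (0.213171 − 0.693147)·√372 = -0.479976 · 19.287302 = -9.257

-9.257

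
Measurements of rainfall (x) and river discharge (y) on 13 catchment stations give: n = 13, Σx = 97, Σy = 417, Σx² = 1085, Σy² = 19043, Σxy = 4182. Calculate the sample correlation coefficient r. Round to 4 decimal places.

0.7482

Numerator: nΣxy − (Σx)(Σy) = 13·4182 − (97)(417) = 13917
Denominator: √[(nΣx²−(Σx)²)(nΣy²−(Σy)²)]
  nΣx²−(Σx)² = 13·1085 − 9409 = 4696;  nΣy²−(Σy)² = 13·19043 − 173889 = 73670
  √(4696·73670) = √345954320 = 18599.8473
r = 13917 / 18599.8473 = 0.7482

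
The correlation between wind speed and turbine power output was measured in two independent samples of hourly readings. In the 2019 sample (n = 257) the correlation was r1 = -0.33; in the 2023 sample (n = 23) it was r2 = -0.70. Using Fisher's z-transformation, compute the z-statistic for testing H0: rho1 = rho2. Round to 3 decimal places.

Fisher z-transforms: z1 = atanh(-0.33) = -0.342828, z2 = atanh(-0.70) = -0.867301; difference d = 0.524473
Var(d) = 1/254 + 1/20 = 0.0039370 + 0.0500000 = 0.0539370
z = d/√Var(d) = 0.524473 / √0.0539370 = 0.524473 / 0.232243 = 2.258

2.258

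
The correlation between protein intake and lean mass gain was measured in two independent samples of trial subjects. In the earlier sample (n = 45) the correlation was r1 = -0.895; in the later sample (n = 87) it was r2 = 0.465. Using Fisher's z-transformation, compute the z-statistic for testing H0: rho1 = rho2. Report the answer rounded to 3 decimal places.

Fisher z-transforms: z1 = atanh(-0.895) = -1.446507, z2 = atanh(0.465) = 0.503672; difference d = -1.950179
Var(d) = 1/42 + 1/84 = 0.0238095 + 0.0119048 = 0.0357143
z = d/√Var(d) = -1.950179 / √0.0357143 = -1.950179 / 0.188982 = -10.319

-10.319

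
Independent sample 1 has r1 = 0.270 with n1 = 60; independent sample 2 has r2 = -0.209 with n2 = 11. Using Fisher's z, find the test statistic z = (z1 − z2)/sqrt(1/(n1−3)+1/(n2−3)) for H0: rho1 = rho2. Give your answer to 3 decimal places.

Fisher z-transforms: z1 = atanh(0.270) = 0.276864, z2 = atanh(-0.209) = -0.212125; difference d = 0.488989
Var(d) = 1/57 + 1/8 = 0.0175439 + 0.1250000 = 0.1425439
z = d/√Var(d) = 0.488989 / √0.1425439 = 0.488989 / 0.377550 = 1.295

1.295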